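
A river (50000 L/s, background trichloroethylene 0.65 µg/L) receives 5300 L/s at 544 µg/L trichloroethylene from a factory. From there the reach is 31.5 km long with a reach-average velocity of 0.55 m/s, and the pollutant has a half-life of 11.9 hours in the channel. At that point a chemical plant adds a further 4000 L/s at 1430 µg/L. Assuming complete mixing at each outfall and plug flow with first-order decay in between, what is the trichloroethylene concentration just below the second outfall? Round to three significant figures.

116 µg/L

After mixing, C = (50000·0.6500 + 5300·544.0) / 55300 = 2916000/55300 = 52.73 µg/L; combined flow 55300 L/s.
Travel time t = 31.5·1000 / 0.55 = 57270 s = 15.91 h.
Half-life 11.9 h → k = ln 2 / 11.9 = 0.05825 h⁻¹ = 1.398 d⁻¹.
Applying C = C₀e^(−kt): 52.73 × 0.3959 = 20.87 µg/L.
Second outfall: C = (55300·20.87 + 4000·1430)/59300 = 115.9 µg/L.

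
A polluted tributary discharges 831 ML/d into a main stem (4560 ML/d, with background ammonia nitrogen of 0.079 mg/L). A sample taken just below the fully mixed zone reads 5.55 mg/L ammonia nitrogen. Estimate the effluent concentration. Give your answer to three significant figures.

35.6 mg/L

Mass balance: 4560·0.07900 + 831.0·Cₑ = 5391·5.550
→ Cₑ = (5391·5.550 − 4560·0.07900) / 831.0 = 35.57 mg/L.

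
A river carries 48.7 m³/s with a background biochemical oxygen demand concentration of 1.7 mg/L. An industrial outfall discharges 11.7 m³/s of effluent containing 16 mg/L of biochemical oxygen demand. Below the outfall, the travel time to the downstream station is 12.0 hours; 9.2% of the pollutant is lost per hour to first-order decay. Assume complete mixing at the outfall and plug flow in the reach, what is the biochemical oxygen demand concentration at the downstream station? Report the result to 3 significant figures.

After mixing, C = (48.70·1.700 + 11.70·16.00) / 60.40 = 270.0/60.40 = 4.470 mg/L.
9.2%/h lost → k = −ln(1 − 0.092) = 0.09651 h⁻¹.
After decay, C = 4.470 × e^(−kt) = 4.470 × 0.3141 = 1.404 mg/L.

1.40 mg/L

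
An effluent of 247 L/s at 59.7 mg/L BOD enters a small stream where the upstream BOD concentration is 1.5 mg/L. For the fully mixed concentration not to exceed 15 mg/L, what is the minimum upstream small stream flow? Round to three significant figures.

Set C_mix = 15: (Q·1.500 + 247.0·59.70) / (Q + 247.0) = 15
→ Q = 247.0·(59.70 − 15)/(15 − 1.500) = 817.8 L/s.

818 L/s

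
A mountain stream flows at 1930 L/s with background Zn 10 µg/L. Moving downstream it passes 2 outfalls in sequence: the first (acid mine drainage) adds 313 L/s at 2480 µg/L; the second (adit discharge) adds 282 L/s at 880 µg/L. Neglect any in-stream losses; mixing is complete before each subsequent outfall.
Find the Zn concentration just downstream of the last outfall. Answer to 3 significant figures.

Outfall 1: combined Q = 2243 L/s; C = (1930·10.00 + 313.0·2480)/2243 = 354.7 µg/L.
Outfall 2: combined Q = 2525 L/s; C = (2243·354.7 + 282.0·880.0)/2525 = 413.3 µg/L.

413 µg/L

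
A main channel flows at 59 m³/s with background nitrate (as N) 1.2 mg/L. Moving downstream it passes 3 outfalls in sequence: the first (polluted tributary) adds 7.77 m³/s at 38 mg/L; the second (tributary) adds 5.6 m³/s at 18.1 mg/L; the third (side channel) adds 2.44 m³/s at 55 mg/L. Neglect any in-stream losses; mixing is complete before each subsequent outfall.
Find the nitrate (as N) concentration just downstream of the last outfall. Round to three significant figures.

After outfall 1: Q = 59.00 + 7.770 = 66.77 m³/s; C = (59.00·1.200 + 7.770·38.00)/66.77 = 5.482 mg/L.
After outfall 2: Q = 66.77 + 5.600 = 72.37 m³/s; C = (66.77·5.482 + 5.600·18.10)/72.37 = 6.459 mg/L.
After outfall 3: Q = 72.37 + 2.440 = 74.81 m³/s; C = (72.37·6.459 + 2.440·55.00)/74.81 = 8.042 mg/L.

8.04 mg/L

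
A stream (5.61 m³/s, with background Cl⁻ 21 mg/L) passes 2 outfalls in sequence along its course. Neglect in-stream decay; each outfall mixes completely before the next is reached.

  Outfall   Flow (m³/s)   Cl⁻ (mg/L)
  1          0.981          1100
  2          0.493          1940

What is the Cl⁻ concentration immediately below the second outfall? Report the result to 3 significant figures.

304 mg/L

Below outfall 1: Q → 6.591 m³/s, C = (5.610·21.00 + 0.9810·1100)/6.591 = 181.6 mg/L.
Below outfall 2: Q → 7.084 m³/s, C = (6.591·181.6 + 0.4930·1940)/7.084 = 304.0 mg/L.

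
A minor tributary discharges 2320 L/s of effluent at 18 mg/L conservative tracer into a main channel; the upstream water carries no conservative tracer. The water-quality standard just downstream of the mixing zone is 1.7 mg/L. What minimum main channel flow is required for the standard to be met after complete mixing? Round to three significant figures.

22200 L/s

Set C_mix = 1.7: (Q·0 + 2320·18.00) / (Q + 2320) = 1.7
→ Q = 2320·(18.00 − 1.7)/(1.7 − 0) = 22240 L/s.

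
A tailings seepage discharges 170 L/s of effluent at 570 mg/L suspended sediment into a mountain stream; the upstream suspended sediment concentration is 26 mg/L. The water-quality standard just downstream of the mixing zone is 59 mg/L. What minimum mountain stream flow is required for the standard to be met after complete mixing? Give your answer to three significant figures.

2630 L/s

Set C_mix = 59: (Q·26.00 + 170.0·570.0) / (Q + 170.0) = 59
→ Q = 170.0·(570.0 − 59)/(59 − 26.00) = 2632 L/s.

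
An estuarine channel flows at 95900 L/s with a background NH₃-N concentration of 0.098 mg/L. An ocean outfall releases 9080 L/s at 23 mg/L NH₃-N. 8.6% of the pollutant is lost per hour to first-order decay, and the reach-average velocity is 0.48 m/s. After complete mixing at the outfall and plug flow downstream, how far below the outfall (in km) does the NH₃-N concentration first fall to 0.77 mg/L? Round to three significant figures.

Flow-weighted average: C = (95900·0.09800 + 9080·23.00) / 105000 = 218200/105000 = 2.079 mg/L.
8.6%/h lost → k = −ln(1 − 0.086) = 0.08992 h⁻¹.
Set 2.079·exp(−k·t) = 0.77 → t = ln(2.079/0.77)/k = 39760 s = 11.04 h.
Distance = v·t = 0.48·39760 = 19090 m = 19.09 km.

19.1 km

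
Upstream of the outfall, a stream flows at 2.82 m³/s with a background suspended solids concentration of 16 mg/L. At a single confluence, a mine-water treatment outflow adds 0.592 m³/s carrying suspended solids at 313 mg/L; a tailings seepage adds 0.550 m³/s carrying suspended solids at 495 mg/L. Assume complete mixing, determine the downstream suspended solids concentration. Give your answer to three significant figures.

127 mg/L

Conservation of mass: C = (2.820·16.00 + 0.5920·313.0 + 0.5500·495.0) / 3.962 = 502.7/3.962 = 126.9 mg/L.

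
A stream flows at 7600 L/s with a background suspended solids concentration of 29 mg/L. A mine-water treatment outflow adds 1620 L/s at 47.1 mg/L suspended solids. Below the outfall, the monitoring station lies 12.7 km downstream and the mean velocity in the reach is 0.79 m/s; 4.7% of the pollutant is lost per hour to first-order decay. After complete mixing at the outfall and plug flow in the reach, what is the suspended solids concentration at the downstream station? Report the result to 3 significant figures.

Mass balance: C = (7600·29.00 + 1620·47.10) / 9220 = 296700/9220 = 32.18 mg/L.
Travel time t = 12.7·1000 / 0.79 = 16080 s = 4.466 h.
4.7%/h lost → k = −ln(1 − 0.047) = 0.04814 h⁻¹.
Decay over the reach: 32.18·exp(−kt) = 32.18·0.8066 = 25.96 mg/L.

26.0 mg/L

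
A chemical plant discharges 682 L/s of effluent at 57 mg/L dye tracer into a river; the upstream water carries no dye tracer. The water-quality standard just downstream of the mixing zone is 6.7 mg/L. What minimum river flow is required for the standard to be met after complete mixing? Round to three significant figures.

5120 L/s

Set C_mix = 6.7: (Q·0 + 682.0·57.00) / (Q + 682.0) = 6.7
→ Q = 682.0·(57.00 − 6.7)/(6.7 − 0) = 5120 L/s.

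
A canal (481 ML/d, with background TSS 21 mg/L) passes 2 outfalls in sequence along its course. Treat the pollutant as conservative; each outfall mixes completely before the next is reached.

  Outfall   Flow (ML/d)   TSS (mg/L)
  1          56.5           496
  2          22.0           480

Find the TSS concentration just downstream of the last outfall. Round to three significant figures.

87.0 mg/L

Outfall 1: combined Q = 537.5 ML/d; C = (481.0·21.00 + 56.50·496.0)/537.5 = 70.93 mg/L.
Outfall 2: combined Q = 559.5 ML/d; C = (537.5·70.93 + 22.00·480.0)/559.5 = 87.02 mg/L.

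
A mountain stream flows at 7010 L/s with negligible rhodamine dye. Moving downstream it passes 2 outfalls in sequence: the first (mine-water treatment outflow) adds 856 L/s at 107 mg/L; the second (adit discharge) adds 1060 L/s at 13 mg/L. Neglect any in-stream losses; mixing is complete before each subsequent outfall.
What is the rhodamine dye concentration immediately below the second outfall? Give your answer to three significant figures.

Below outfall 1: Q → 7866 L/s, C = (7010·0 + 856.0·107.0)/7866 = 11.64 mg/L.
Below outfall 2: Q → 8926 L/s, C = (7866·11.64 + 1060·13.00)/8926 = 11.81 mg/L.

11.8 mg/L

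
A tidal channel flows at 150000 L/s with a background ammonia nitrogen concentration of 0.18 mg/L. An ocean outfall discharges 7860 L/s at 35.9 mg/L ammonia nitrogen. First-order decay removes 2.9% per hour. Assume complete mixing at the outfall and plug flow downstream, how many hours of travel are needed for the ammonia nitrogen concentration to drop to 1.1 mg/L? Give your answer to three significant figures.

After mixing, C = (150000·0.1800 + 7860·35.90) / 157900 = 309200/157900 = 1.959 mg/L.
2.9%/h lost → k = −ln(1 − 0.029) = 0.02943 h⁻¹.
1.959·exp(−k·t) = 1.1 → t = ln(1.959/1.1)/k = 70570 s = 19.60 h.

19.6 h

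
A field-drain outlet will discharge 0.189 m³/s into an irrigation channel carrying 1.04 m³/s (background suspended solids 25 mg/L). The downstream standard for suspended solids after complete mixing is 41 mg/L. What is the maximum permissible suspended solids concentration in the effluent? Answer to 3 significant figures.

129 mg/L

At the limit, (Qr·Cr + Qe·Cₑ)/(Qr + Qe) = 41:
Cₑ = (1.229·41 − 1.040·25.00) / 0.1890 = 129.0 mg/L.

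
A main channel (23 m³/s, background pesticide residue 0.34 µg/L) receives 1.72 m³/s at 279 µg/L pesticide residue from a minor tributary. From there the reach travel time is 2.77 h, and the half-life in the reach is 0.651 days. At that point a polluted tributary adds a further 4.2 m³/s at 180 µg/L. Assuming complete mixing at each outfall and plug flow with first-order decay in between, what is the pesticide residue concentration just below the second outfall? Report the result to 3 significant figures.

Mass balance: C = (23.00·0.3400 + 1.720·279.0) / 24.72 = 487.7/24.72 = 19.73 µg/L; combined flow 24.72 m³/s.
Half-life 0.651 d → k = ln 2 / 0.651 = 1.065 d⁻¹.
Decay over the reach: 19.73·exp(−kt) = 19.73·0.8844 = 17.45 µg/L.
At the second outfall, C = (24.72·17.45 + 4.200·180.0) / (24.72 + 4.200) = 41.05 µg/L.

41.1 µg/L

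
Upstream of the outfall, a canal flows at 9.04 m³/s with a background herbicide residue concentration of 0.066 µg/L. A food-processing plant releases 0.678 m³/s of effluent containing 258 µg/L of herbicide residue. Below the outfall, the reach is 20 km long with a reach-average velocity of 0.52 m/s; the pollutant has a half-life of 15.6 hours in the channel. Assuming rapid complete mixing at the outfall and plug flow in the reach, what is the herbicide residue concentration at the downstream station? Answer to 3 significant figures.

Mixed concentration C = ΣQC/ΣQ = (9.040·0.06600 + 0.6780·258.0) / 9.718 = 175.5/9.718 = 18.06 µg/L.
Travel time t = 20·1000 / 0.52 = 38460 s = 10.68 h.
Half-life 15.6 h → k = ln 2 / 15.6 = 0.04443 h⁻¹ = 1.066 d⁻¹.
Decay over the reach: 18.06·exp(−kt) = 18.06·0.6221 = 11.24 µg/L.

11.2 µg/L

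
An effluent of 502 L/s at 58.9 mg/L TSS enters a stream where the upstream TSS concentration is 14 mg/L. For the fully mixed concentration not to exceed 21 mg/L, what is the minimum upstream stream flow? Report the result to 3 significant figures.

2720 L/s

Set C_mix = 21: (Q·14.00 + 502.0·58.90) / (Q + 502.0) = 21
→ Q = 502.0·(58.90 − 21)/(21 − 14.00) = 2718 L/s.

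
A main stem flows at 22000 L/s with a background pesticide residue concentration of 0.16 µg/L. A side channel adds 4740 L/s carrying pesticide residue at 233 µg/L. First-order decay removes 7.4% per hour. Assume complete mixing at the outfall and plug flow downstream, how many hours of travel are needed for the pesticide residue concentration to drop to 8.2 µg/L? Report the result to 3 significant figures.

21.1 h

Flow-weighted average: C = (22000·0.1600 + 4740·233.0) / 26740 = 1108000/26740 = 41.43 µg/L.
7.4%/h lost → k = −ln(1 − 0.074) = 0.07688 h⁻¹.
41.43·exp(−k·t) = 8.2 → t = ln(41.43/8.2)/k = 75860 s = 21.07 h.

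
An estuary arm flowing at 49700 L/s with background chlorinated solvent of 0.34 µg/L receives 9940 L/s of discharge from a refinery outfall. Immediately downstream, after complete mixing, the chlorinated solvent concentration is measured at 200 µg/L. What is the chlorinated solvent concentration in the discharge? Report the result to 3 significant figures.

1200 µg/L

Mass balance: 49700·0.3400 + 9940·Cₑ = 59640·200.0
→ Cₑ = (59640·200.0 − 49700·0.3400) / 9940 = 1198 µg/L.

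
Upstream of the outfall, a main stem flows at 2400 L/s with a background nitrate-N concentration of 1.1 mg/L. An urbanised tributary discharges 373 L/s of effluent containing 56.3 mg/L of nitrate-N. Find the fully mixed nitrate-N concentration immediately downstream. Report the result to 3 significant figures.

8.53 mg/L

Flow-weighted average: C = (2400·1.100 + 373.0·56.30) / 2773 = 23640/2773 = 8.525 mg/L.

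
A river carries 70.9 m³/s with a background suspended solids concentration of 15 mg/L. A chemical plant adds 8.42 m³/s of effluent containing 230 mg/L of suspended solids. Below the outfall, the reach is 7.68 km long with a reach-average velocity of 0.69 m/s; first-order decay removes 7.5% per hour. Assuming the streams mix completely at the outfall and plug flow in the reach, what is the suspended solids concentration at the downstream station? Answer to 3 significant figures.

Mixed concentration C = ΣQC/ΣQ = (70.90·15.00 + 8.420·230.0) / 79.32 = 3000/79.32 = 37.82 mg/L.
Travel time t = 7.68·1000 / 0.69 = 11130 s = 3.092 h.
7.5%/h lost → k = −ln(1 − 0.075) = 0.07796 h⁻¹.
Applying C = C₀e^(−kt): 37.82 × 0.7858 = 29.72 mg/L.

29.7 mg/L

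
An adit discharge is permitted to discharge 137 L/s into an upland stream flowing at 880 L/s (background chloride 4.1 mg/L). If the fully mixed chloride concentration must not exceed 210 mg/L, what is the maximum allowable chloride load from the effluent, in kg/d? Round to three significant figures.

18100 kg/d

Mass balance at the limit: 880.0·4.100 + 137.0·Cₑ = 1017·210 → Cₑ = 1533 mg/L.
137.0 L/s = 0.1370 m³/s. Load = 0.1370 m³/s × 1533 g/m³ × 86 400 s/d = 18140 kg/d.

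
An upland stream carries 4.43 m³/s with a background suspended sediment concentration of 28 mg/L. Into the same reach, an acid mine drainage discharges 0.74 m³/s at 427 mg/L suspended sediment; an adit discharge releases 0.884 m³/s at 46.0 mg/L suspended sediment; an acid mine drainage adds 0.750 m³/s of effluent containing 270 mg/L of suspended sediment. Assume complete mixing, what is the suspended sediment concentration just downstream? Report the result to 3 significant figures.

Conservation of mass: C = (4.430·28.00 + 0.7400·427.0 + 0.8840·46.00 + 0.7500·270.0) / 6.804 = 683.2/6.804 = 100.4 mg/L.

100 mg/L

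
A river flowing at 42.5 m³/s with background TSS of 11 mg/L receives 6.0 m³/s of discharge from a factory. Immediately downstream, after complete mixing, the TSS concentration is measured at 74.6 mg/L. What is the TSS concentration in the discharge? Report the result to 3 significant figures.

525 mg/L

Mass balance: 42.50·11.00 + 6.000·Cₑ = 48.50·74.60
→ Cₑ = (48.50·74.60 − 42.50·11.00) / 6.000 = 525.1 mg/L.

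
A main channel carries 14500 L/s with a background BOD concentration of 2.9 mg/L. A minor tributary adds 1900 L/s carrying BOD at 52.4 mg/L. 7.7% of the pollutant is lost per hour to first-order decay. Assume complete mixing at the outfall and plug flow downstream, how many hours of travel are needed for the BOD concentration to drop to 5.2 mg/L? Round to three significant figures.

After mixing, C = (14500·2.900 + 1900·52.40) / 16400 = 141600/16400 = 8.635 mg/L.
7.7%/h lost → k = −ln(1 − 0.077) = 0.08013 h⁻¹.
8.635·exp(−k·t) = 5.2 → t = ln(8.635/5.2)/k = 22790 s = 6.329 h.

6.33 h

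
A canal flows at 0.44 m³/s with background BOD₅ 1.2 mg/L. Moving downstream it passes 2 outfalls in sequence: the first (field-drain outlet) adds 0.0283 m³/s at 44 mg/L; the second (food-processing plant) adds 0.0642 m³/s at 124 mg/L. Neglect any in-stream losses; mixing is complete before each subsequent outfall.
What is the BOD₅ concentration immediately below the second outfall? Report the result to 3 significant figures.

18.3 mg/L

After outfall 1: Q = 0.4400 + 0.02830 = 0.4683 m³/s; C = (0.4400·1.200 + 0.02830·44.00)/0.4683 = 3.786 mg/L.
After outfall 2: Q = 0.4683 + 0.06420 = 0.5325 m³/s; C = (0.4683·3.786 + 0.06420·124.0)/0.5325 = 18.28 mg/L.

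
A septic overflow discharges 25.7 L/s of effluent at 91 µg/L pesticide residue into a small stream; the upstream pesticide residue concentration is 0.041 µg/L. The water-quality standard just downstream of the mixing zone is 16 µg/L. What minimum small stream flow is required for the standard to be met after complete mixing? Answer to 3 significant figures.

Set C_mix = 16: (Q·0.04100 + 25.70·91.00) / (Q + 25.70) = 16
→ Q = 25.70·(91.00 − 16)/(16 − 0.04100) = 120.8 L/s.

121 L/s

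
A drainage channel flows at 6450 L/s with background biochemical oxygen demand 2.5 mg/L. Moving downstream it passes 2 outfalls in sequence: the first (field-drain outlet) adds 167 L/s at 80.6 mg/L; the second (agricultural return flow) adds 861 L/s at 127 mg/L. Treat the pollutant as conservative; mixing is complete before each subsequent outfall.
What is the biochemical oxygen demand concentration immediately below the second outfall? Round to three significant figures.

Below outfall 1: Q → 6617 L/s, C = (6450·2.500 + 167.0·80.60)/6617 = 4.471 mg/L.
Below outfall 2: Q → 7478 L/s, C = (6617·4.471 + 861.0·127.0)/7478 = 18.58 mg/L.

18.6 mg/L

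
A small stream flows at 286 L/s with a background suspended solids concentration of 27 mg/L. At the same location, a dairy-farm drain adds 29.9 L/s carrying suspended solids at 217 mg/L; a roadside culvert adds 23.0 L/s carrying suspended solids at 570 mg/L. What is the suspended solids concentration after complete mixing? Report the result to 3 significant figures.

80.6 mg/L

Conservation of mass: C = (286.0·27.00 + 29.90·217.0 + 23.00·570.0) / 338.9 = 27320/338.9 = 80.61 mg/L.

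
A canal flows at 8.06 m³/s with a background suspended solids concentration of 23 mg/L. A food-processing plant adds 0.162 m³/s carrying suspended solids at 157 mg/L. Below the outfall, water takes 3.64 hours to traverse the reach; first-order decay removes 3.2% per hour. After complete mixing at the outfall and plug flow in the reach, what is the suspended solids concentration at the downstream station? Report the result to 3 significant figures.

After mixing, C = (8.060·23.00 + 0.1620·157.0) / 8.222 = 210.8/8.222 = 25.64 mg/L.
3.2%/h lost → k = −ln(1 − 0.032) = 0.03252 h⁻¹.
Decay over the reach: 25.64·exp(−kt) = 25.64·0.8884 = 22.78 mg/L.

22.8 mg/L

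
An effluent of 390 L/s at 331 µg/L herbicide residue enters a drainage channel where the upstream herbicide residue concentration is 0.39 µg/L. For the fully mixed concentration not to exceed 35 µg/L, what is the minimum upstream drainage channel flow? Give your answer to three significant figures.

Set C_mix = 35: (Q·0.3900 + 390.0·331.0) / (Q + 390.0) = 35
→ Q = 390.0·(331.0 − 35)/(35 − 0.3900) = 3335 L/s.

3340 L/s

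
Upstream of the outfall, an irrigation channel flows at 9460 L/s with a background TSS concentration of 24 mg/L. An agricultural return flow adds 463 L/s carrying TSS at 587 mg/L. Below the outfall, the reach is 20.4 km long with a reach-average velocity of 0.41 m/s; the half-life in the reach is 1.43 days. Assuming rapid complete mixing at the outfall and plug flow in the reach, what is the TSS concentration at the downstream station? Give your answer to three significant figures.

38.0 mg/L

Mass balance: C = (9460·24.00 + 463.0·587.0) / 9923 = 498800/9923 = 50.27 mg/L.
Travel time t = 20.4·1000 / 0.41 = 49760 s = 13.82 h.
Half-life 1.43 d → k = ln 2 / 1.43 = 0.4847 d⁻¹.
Applying C = C₀e^(−kt): 50.27 × 0.7564 = 38.03 mg/L.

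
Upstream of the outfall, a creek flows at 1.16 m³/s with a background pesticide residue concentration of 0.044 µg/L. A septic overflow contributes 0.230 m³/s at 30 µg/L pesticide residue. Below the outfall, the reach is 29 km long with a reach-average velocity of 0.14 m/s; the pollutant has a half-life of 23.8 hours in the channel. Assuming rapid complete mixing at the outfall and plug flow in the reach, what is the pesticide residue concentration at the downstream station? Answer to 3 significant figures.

0.936 µg/L

Mass balance: C = (1.160·0.04400 + 0.2300·30.00) / 1.390 = 6.951/1.390 = 5.001 µg/L.
Travel time t = 29·1000 / 0.14 = 207100 s = 57.54 h.
Half-life 23.8 h → k = ln 2 / 23.8 = 0.02912 h⁻¹ = 0.6990 d⁻¹.
Decay over the reach: 5.001·exp(−kt) = 5.001·0.1872 = 0.9360 µg/L.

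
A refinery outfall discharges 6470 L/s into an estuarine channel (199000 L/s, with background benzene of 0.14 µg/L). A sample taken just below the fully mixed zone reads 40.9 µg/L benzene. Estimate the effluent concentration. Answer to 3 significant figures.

1290 µg/L

Mass balance: 199000·0.1400 + 6470·Cₑ = 205500·40.90
→ Cₑ = (205500·40.90 − 199000·0.1400) / 6470 = 1295 µg/L.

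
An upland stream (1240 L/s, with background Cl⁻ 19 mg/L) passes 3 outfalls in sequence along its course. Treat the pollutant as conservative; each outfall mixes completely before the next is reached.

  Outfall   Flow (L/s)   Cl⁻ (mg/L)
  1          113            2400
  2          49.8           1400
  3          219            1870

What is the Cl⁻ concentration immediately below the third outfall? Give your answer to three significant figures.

477 mg/L

Below outfall 1: Q → 1353 L/s, C = (1240·19.00 + 113.0·2400)/1353 = 217.9 mg/L.
Below outfall 2: Q → 1403 L/s, C = (1353·217.9 + 49.80·1400)/1403 = 259.8 mg/L.
Below outfall 3: Q → 1622 L/s, C = (1403·259.8 + 219.0·1870)/1622 = 477.3 mg/L.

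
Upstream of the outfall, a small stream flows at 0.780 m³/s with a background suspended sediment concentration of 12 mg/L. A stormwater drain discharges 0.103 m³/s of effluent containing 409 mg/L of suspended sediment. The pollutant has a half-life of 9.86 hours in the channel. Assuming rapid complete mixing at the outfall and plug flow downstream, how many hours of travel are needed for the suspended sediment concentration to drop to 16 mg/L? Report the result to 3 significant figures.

18.4 h

After mixing, C = (0.7800·12.00 + 0.1030·409.0) / 0.8830 = 51.49/0.8830 = 58.31 mg/L.
Half-life 9.86 h → k = ln 2 / 9.86 = 0.07030 h⁻¹ = 1.687 d⁻¹.
58.31·exp(−k·t) = 16 → t = ln(58.31/16)/k = 66220 s = 18.40 h.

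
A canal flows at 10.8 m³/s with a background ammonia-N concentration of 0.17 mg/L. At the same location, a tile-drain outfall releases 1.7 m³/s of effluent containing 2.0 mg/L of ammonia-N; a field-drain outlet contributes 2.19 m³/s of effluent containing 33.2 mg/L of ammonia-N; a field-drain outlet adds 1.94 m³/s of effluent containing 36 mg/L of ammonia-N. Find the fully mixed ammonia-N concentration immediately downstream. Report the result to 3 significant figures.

Conservation of mass: C = (10.80·0.1700 + 1.700·2.000 + 2.190·33.20 + 1.940·36.00) / 16.63 = 147.8/16.63 = 8.887 mg/L.

8.89 mg/L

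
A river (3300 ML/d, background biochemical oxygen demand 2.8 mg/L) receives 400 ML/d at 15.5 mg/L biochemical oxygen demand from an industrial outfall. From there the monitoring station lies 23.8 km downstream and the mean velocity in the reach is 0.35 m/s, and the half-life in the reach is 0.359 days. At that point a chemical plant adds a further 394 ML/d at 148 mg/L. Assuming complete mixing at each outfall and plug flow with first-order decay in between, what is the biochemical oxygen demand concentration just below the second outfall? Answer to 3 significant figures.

Conservation of mass: C = (3300·2.800 + 400.0·15.50) / 3700 = 15440/3700 = 4.173 mg/L; combined flow 3700 ML/d.
Travel time t = 23.8·1000 / 0.35 = 68000 s = 18.89 h.
Half-life 0.359 d → k = ln 2 / 0.359 = 1.931 d⁻¹.
After decay, C = 4.173 × e^(−kt) = 4.173 × 0.2188 = 0.9131 mg/L.
At the second outfall, C = (3700·0.9131 + 394.0·148.0) / (3700 + 394.0) = 15.07 mg/L.

15.1 mg/L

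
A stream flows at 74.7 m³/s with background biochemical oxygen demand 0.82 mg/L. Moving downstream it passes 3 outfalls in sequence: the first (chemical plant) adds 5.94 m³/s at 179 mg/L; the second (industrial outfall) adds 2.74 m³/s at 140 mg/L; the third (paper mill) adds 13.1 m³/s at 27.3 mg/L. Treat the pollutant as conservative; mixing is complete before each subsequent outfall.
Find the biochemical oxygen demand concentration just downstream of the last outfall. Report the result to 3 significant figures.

19.3 mg/L

Outfall 1: combined Q = 80.64 m³/s; C = (74.70·0.8200 + 5.940·179.0)/80.64 = 13.94 mg/L.
Outfall 2: combined Q = 83.38 m³/s; C = (80.64·13.94 + 2.740·140.0)/83.38 = 18.09 mg/L.
Outfall 3: combined Q = 96.48 m³/s; C = (83.38·18.09 + 13.10·27.30)/96.48 = 19.34 mg/L.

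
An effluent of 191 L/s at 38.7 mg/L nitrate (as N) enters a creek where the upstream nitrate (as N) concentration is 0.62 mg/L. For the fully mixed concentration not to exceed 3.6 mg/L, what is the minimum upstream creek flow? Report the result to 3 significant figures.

2250 L/s

Set C_mix = 3.6: (Q·0.6200 + 191.0·38.70) / (Q + 191.0) = 3.6
→ Q = 191.0·(38.70 − 3.6)/(3.6 − 0.6200) = 2250 L/s.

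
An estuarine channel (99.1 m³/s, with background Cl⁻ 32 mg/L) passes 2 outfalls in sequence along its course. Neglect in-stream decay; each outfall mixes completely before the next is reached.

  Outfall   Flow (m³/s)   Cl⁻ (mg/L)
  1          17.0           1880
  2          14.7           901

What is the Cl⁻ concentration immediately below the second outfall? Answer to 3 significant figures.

After outfall 1: Q = 99.10 + 17.00 = 116.1 m³/s; C = (99.10·32.00 + 17.00·1880)/116.1 = 302.6 mg/L.
After outfall 2: Q = 116.1 + 14.70 = 130.8 m³/s; C = (116.1·302.6 + 14.70·901.0)/130.8 = 369.8 mg/L.

370 mg/L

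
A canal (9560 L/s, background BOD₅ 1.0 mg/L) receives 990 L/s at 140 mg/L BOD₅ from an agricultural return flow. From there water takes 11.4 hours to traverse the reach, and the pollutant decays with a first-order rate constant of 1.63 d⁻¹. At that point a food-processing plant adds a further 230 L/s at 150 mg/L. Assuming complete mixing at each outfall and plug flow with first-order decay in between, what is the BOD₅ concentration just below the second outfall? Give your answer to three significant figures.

9.54 mg/L

Mass balance: C = (9560·1.000 + 990.0·140.0) / 10550 = 148200/10550 = 14.04 mg/L; combined flow 10550 L/s.
Decay over the reach: 14.04·exp(−kt) = 14.04·0.4610 = 6.475 mg/L.
At the second outfall, C = (10550·6.475 + 230.0·150.0) / (10550 + 230.0) = 9.537 mg/L.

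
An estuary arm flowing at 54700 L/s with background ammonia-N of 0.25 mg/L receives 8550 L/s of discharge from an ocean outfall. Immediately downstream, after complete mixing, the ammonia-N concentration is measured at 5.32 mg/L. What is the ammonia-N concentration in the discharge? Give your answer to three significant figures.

37.8 mg/L

Mass balance: 54700·0.2500 + 8550·Cₑ = 63250·5.320
→ Cₑ = (63250·5.320 − 54700·0.2500) / 8550 = 37.76 mg/L.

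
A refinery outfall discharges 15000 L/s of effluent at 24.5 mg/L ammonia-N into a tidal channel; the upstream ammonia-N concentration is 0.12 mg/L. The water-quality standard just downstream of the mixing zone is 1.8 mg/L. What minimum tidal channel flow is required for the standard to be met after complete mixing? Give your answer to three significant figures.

Set C_mix = 1.8: (Q·0.1200 + 15000·24.50) / (Q + 15000) = 1.8
→ Q = 15000·(24.50 − 1.8)/(1.8 − 0.1200) = 202700 L/s.

203000 L/s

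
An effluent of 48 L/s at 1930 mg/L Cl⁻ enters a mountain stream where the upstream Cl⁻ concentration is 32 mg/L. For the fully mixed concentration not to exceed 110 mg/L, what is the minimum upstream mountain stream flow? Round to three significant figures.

Set C_mix = 110: (Q·32.00 + 48.00·1930) / (Q + 48.00) = 110
→ Q = 48.00·(1930 − 110)/(110 − 32.00) = 1120 L/s.

1120 L/s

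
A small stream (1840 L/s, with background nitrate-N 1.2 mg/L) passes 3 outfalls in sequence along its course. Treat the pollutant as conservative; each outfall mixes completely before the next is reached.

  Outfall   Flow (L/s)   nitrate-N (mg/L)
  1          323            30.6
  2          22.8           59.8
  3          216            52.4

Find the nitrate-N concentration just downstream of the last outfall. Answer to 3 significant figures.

Below outfall 1: Q → 2163 L/s, C = (1840·1.200 + 323.0·30.60)/2163 = 5.590 mg/L.
Below outfall 2: Q → 2186 L/s, C = (2163·5.590 + 22.80·59.80)/2186 = 6.156 mg/L.
Below outfall 3: Q → 2402 L/s, C = (2186·6.156 + 216.0·52.40)/2402 = 10.31 mg/L.

10.3 mg/L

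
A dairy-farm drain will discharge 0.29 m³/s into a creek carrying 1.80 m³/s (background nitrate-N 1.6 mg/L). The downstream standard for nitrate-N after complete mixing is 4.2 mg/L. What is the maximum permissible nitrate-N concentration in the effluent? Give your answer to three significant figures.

20.3 mg/L

At the limit, (Qr·Cr + Qe·Cₑ)/(Qr + Qe) = 4.2:
Cₑ = (2.090·4.2 − 1.800·1.600) / 0.2900 = 20.34 mg/L.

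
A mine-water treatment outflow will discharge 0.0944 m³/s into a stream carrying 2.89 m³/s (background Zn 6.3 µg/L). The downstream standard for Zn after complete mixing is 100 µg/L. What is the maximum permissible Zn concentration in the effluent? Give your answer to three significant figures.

2970 µg/L

At the limit, (Qr·Cr + Qe·Cₑ)/(Qr + Qe) = 100:
Cₑ = (2.984·100 − 2.890·6.300) / 0.09440 = 2969 µg/L.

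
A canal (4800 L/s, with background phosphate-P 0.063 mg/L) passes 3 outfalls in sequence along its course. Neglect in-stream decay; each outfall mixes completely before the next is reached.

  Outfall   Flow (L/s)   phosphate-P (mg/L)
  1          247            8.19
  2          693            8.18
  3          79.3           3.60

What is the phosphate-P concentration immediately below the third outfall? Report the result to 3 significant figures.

After outfall 1: Q = 4800 + 247.0 = 5047 L/s; C = (4800·0.06300 + 247.0·8.190)/5047 = 0.4607 mg/L.
After outfall 2: Q = 5047 + 693.0 = 5740 L/s; C = (5047·0.4607 + 693.0·8.180)/5740 = 1.393 mg/L.
After outfall 3: Q = 5740 + 79.30 = 5819 L/s; C = (5740·1.393 + 79.30·3.600)/5819 = 1.423 mg/L.

1.42 mg/L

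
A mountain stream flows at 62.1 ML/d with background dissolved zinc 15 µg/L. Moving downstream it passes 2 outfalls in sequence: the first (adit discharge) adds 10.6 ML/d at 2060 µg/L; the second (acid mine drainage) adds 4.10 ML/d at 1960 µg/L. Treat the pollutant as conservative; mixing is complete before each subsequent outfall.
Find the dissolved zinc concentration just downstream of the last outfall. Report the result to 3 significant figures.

401 µg/L

Outfall 1: combined Q = 72.70 ML/d; C = (62.10·15.00 + 10.60·2060)/72.70 = 313.2 µg/L.
Outfall 2: combined Q = 76.80 ML/d; C = (72.70·313.2 + 4.100·1960)/76.80 = 401.1 µg/L.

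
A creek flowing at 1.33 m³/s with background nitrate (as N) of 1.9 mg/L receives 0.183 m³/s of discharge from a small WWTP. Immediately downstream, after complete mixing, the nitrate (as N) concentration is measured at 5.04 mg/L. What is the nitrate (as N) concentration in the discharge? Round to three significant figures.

Mass balance: 1.330·1.900 + 0.1830·Cₑ = 1.513·5.040
→ Cₑ = (1.513·5.040 − 1.330·1.900) / 0.1830 = 27.86 mg/L.

27.9 mg/L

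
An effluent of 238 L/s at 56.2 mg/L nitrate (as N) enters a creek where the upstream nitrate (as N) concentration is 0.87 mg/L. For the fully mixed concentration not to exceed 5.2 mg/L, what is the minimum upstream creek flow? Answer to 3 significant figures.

2800 L/s

Set C_mix = 5.2: (Q·0.8700 + 238.0·56.20) / (Q + 238.0) = 5.2
→ Q = 238.0·(56.20 − 5.2)/(5.2 − 0.8700) = 2803 L/s.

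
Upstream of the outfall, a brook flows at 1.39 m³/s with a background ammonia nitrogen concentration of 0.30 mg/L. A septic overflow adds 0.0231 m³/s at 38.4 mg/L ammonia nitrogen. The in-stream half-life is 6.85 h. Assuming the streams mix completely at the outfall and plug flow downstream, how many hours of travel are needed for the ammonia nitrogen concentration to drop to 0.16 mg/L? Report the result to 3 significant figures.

17.3 h

Flow-weighted average: C = (1.390·0.3000 + 0.02310·38.40) / 1.413 = 1.304/1.413 = 0.9228 mg/L.
Half-life 6.85 h → k = ln 2 / 6.85 = 0.1012 h⁻¹ = 2.429 d⁻¹.
0.9228·exp(−k·t) = 0.16 → t = ln(0.9228/0.16)/k = 62340 s = 17.32 h.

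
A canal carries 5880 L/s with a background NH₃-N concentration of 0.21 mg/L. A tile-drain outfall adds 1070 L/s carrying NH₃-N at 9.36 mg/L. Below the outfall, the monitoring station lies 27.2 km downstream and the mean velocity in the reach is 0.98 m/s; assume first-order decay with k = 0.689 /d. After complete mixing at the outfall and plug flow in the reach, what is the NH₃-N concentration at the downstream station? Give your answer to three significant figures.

After mixing, C = (5880·0.2100 + 1070·9.360) / 6950 = 11250/6950 = 1.619 mg/L.
Travel time t = 27.2·1000 / 0.98 = 27760 s = 7.710 h.
First-order decay: C = 1.619·exp(−k·t) = 1.619·0.8014 = 1.297 mg/L.

1.30 mg/L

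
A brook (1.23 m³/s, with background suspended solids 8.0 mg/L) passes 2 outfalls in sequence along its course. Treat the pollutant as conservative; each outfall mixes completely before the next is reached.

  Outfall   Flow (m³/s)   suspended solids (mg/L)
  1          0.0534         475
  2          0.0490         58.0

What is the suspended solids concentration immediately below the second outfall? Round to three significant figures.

28.6 mg/L

After outfall 1: Q = 1.230 + 0.05340 = 1.283 m³/s; C = (1.230·8.000 + 0.05340·475.0)/1.283 = 27.43 mg/L.
After outfall 2: Q = 1.283 + 0.04900 = 1.332 m³/s; C = (1.283·27.43 + 0.04900·58.00)/1.332 = 28.56 mg/L.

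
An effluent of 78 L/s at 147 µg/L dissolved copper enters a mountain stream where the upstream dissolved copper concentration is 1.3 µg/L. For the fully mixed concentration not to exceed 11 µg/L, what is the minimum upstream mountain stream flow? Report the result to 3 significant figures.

Set C_mix = 11: (Q·1.300 + 78.00·147.0) / (Q + 78.00) = 11
→ Q = 78.00·(147.0 − 11)/(11 − 1.300) = 1094 L/s.

1090 L/s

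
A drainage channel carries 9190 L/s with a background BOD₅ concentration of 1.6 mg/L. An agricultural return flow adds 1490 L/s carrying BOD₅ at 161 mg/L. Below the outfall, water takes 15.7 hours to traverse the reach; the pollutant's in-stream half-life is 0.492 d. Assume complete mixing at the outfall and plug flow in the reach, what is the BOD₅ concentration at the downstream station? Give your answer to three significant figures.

Mass balance: C = (9190·1.600 + 1490·161.0) / 10680 = 254600/10680 = 23.84 mg/L.
Half-life 0.492 d → k = ln 2 / 0.492 = 1.409 d⁻¹.
Applying C = C₀e^(−kt): 23.84 × 0.3979 = 9.485 mg/L.

9.48 mg/L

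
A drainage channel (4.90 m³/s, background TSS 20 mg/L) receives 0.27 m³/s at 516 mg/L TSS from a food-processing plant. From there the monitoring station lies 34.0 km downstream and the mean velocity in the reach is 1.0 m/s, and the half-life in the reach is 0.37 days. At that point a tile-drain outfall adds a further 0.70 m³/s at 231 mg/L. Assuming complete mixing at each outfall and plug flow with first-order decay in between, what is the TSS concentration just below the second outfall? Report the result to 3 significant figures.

After mixing, C = (4.900·20.00 + 0.2700·516.0) / 5.170 = 237.3/5.170 = 45.90 mg/L; combined flow 5.170 m³/s.
Travel time t = 34.0·1000 / 1.0 = 34000 s = 9.444 h.
Half-life 0.37 d → k = ln 2 / 0.37 = 1.873 d⁻¹.
After decay, C = 45.90 × e^(−kt) = 45.90 × 0.4784 = 21.96 mg/L.
Second outfall: C = (5.170·21.96 + 0.7000·231.0)/5.870 = 46.89 mg/L.

46.9 mg/L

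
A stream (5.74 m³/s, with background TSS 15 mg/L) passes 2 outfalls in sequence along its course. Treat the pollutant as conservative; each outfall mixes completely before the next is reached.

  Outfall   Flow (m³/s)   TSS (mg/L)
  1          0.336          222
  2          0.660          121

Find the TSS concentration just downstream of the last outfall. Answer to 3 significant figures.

Below outfall 1: Q → 6.076 m³/s, C = (5.740·15.00 + 0.3360·222.0)/6.076 = 26.45 mg/L.
Below outfall 2: Q → 6.736 m³/s, C = (6.076·26.45 + 0.6600·121.0)/6.736 = 35.71 mg/L.

35.7 mg/L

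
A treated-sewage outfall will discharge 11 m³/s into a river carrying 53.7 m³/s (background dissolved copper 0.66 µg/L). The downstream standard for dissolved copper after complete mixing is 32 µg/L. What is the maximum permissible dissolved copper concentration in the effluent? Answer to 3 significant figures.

185 µg/L

At the limit, (Qr·Cr + Qe·Cₑ)/(Qr + Qe) = 32:
Cₑ = (64.70·32 − 53.70·0.6600) / 11.00 = 185.0 µg/L.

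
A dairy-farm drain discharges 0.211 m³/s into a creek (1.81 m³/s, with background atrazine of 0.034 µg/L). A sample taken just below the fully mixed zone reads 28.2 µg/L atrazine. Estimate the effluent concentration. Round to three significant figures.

270 µg/L

Mass balance: 1.810·0.03400 + 0.2110·Cₑ = 2.021·28.20
→ Cₑ = (2.021·28.20 − 1.810·0.03400) / 0.2110 = 269.8 µg/L.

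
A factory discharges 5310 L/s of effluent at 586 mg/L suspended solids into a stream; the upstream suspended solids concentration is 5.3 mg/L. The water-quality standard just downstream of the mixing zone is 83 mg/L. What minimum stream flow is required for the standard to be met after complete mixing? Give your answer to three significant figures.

Set C_mix = 83: (Q·5.300 + 5310·586.0) / (Q + 5310) = 83
→ Q = 5310·(586.0 − 83)/(83 − 5.300) = 34370 L/s.

34400 L/s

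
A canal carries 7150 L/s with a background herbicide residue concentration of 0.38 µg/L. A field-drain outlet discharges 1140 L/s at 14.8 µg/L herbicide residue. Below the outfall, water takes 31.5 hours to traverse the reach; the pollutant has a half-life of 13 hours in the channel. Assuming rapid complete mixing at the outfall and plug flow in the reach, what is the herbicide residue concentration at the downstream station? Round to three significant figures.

0.441 µg/L

Mixed concentration C = ΣQC/ΣQ = (7150·0.3800 + 1140·14.80) / 8290 = 19590/8290 = 2.363 µg/L.
Half-life 13 h → k = ln 2 / 13 = 0.05332 h⁻¹ = 1.280 d⁻¹.
Applying C = C₀e^(−kt): 2.363 × 0.1865 = 0.4406 µg/L.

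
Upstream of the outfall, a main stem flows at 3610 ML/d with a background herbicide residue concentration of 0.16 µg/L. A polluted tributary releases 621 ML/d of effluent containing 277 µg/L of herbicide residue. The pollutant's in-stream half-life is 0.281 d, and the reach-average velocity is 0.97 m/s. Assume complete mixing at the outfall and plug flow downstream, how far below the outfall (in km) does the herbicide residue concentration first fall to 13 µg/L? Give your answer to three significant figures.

Mixed concentration C = ΣQC/ΣQ = (3610·0.1600 + 621.0·277.0) / 4231 = 172600/4231 = 40.79 µg/L.
Half-life 0.281 d → k = ln 2 / 0.281 = 2.467 d⁻¹.
Set 40.79·exp(−k·t) = 13 → t = ln(40.79/13)/k = 40050 s = 11.13 h.
Distance = v·t = 0.97·40050 = 38850 m = 38.85 km.

38.9 km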